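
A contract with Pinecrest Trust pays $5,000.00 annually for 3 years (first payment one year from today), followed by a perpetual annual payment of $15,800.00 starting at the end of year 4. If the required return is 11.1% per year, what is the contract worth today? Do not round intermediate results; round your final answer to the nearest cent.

$115996.06

PV of 3-year annuity: $5,000.00 × [1 − (1+0.111)^−3] / 0.111 = 12197.35389
Perpetuity value at year 3: $15,800.00 / 0.111 = 142342.34234
PV of perpetuity: 142342.34234 / (1+0.111)^3 = 103798.70406
Total PV = 12197.35389 + 103798.70406 = 115996.05795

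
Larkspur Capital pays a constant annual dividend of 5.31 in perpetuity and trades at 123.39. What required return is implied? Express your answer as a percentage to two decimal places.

P = C/r ⇒ r = C/P = 5.31/123.39 = 0.043034

4.30%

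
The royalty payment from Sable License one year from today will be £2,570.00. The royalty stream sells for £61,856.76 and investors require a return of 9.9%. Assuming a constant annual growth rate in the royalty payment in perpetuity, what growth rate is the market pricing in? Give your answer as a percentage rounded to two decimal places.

P = D₁/(r−g) ⇒ g = r − D₁/P = 0.099 − £2,570.00/£61,856.76 = 0.057452

5.75%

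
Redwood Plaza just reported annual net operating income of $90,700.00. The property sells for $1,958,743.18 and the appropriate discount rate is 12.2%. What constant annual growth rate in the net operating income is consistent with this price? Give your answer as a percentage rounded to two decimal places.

P = D₀(1+g)/(r−g) ⇒ P(r−g) = D₀(1+g) ⇒ g(P+D₀) = P·r − D₀
g = (P·r − D₀)/(P + D₀) = ($1,958,743.18×0.122 − $90,700.00) / ($1,958,743.18 + $90,700.00) = 0.072345

7.23%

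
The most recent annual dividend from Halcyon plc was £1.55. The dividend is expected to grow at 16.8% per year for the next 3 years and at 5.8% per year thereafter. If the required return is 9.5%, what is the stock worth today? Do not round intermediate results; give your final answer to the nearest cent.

D_1 = 1.81040
D_2 = 2.11455
D_3 = 2.46979
Terminal value at year 3: TV = D_3×(1+g_2)/(r−g_2) = 2.61304/0.037 = 70.62268
P_0 = D_1/(1+r)^1 + D_2/(1+r)^2 + D_3/(1+r)^3 + TV/(1+r)^3
    = 1.65333 + 1.76356 + 1.88113 + 53.79003 = 59.08805

£59.09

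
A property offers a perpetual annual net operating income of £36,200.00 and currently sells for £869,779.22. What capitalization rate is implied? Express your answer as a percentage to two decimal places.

4.16%

P = C/r ⇒ r = C/P = £36,200.00/£869,779.22 = 0.041620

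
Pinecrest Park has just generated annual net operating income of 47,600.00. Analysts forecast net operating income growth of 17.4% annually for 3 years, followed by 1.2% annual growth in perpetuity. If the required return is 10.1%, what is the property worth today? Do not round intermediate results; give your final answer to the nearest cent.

D_1 = 55882.40000
D_2 = 65605.93760
D_3 = 77021.37074
Terminal value at year 3: TV = D_3×(1+g_2)/(r−g_2) = 77945.62719/0.089 = 875793.56395
P_0 = D_1/(1+r)^1 + D_2/(1+r)^2 + D_3/(1+r)^3 + TV/(1+r)^3
    = 50756.03996 + 54121.33598 + 57709.76244 + 656205.38862 = 818792.52700

818792.53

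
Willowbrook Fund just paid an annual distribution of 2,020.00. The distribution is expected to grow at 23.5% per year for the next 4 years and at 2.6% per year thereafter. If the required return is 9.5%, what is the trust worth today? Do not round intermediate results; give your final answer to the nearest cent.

59617.27

D_1 = 2494.70000
D_2 = 3080.95450
D_3 = 3804.97881
D_4 = 4699.14883
Terminal value at year 4: TV = D_4×(1+g_2)/(r−g_2) = 4821.32670/0.069 = 69874.29995
P_0 = D_1/(1+r)^1 + D_2/(1+r)^2 + D_3/(1+r)^3 + D_4/(1+r)^4 + TV/(1+r)^4
    = 2278.26484 + 2569.54984 + 2898.07676 + 3268.60713 + 48602.76682 = 59617.26539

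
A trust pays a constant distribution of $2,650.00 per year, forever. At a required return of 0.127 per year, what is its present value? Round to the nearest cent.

Level perpetuity: PV = C / r = $2,650.00 / 0.127 = $20,866.14

$20866.14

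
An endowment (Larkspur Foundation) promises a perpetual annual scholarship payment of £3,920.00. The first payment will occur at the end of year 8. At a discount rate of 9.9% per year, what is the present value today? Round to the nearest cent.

Value at end of year 7: C / r = £3,920.00 / 0.099 = £39,595.9596
Discount to today: PV = £39,595.9596 / (1 + 0.099)^7 = £39,595.9596 / 1.936350 = £20,448.76

£20448.76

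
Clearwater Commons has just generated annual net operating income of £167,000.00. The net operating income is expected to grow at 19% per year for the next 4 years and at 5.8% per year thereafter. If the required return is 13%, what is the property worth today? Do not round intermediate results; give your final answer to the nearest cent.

D_1 = 198730.00000
D_2 = 236488.70000
D_3 = 281421.55300
D_4 = 334891.64807
Terminal value at year 4: TV = D_4×(1+g_2)/(r−g_2) = 354315.36366/0.072 = 4921046.71747
P_0 = D_1/(1+r)^1 + D_2/(1+r)^2 + D_3/(1+r)^3 + D_4/(1+r)^4 + TV/(1+r)^4
    = 175867.25664 + 185205.34106 + 195039.25298 + 205395.31950 + 3018170.11161 = 3779677.28179

£3779677.28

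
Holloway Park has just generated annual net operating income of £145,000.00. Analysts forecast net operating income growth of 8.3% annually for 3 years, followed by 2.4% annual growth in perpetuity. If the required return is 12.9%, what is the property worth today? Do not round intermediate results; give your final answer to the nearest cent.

D_1 = 157035.00000
D_2 = 170068.90500
D_3 = 184184.62412
Terminal value at year 3: TV = D_3×(1+g_2)/(r−g_2) = 188605.05509/0.105 = 1796238.61994
P_0 = D_1/(1+r)^1 + D_2/(1+r)^2 + D_3/(1+r)^3 + TV/(1+r)^3
    = 139092.11692 + 133424.94475 + 127988.67596 + 1248194.32559 = 1648700.06322

£1648700.06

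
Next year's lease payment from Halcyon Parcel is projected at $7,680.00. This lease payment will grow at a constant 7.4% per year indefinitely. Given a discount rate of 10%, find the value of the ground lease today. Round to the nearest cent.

$295384.62

Growing perpetuity: P = D₁ / (r − g) = $7,680.0000 / (0.1 − 0.074) = $295,384.62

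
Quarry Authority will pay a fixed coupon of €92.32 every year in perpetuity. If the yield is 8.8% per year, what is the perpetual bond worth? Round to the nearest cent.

€1049.09

Level perpetuity: PV = C / r = €92.32 / 0.088 = €1,049.09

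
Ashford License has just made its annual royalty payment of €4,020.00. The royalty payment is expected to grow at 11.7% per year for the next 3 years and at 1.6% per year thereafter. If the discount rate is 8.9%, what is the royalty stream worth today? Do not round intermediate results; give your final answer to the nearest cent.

D_1 = 4490.34000
D_2 = 5015.70978
D_3 = 5602.54782
Terminal value at year 3: TV = D_3×(1+g_2)/(r−g_2) = 5692.18859/0.073 = 77975.18616
P_0 = D_1/(1+r)^1 + D_2/(1+r)^2 + D_3/(1+r)^3 + TV/(1+r)^3
    = 4123.36088 + 4229.37934 + 4338.12372 + 60377.17390 = 73068.03785

€73068.04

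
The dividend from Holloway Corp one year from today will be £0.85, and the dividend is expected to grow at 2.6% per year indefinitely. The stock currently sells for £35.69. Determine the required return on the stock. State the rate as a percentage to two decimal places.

P = D₁/(r − g) ⇒ r = D₁/P + g = £0.8500/£35.69 + 0.026 = 0.023816 + 0.026 = 0.049816

4.98%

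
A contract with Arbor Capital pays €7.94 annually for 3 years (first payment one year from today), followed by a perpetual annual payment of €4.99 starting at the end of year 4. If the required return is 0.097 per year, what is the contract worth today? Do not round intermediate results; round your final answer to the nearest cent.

€58.82

PV of 3-year annuity: €7.94 × [1 − (1+0.097)^−3] / 0.097 = 19.85036
Perpetuity value at year 3: €4.99 / 0.097 = 51.44330
PV of perpetuity: 51.44330 / (1+0.097)^3 = 38.96807
Total PV = 19.85036 + 38.96807 = 58.81843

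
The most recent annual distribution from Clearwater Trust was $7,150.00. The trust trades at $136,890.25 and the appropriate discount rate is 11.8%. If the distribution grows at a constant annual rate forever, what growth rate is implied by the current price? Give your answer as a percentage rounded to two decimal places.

6.25%

P = D₀(1+g)/(r−g) ⇒ P(r−g) = D₀(1+g) ⇒ g(P+D₀) = P·r − D₀
g = (P·r − D₀)/(P + D₀) = ($136,890.25×0.118 − $7,150.00) / ($136,890.25 + $7,150.00) = 0.062504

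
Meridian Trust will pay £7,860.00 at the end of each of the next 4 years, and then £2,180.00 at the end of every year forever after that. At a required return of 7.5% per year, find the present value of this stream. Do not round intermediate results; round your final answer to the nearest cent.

PV of 4-year annuity: £7,860.00 × [1 − (1+0.075)^−4] / 0.075 = 26325.70448
Perpetuity value at year 4: £2,180.00 / 0.075 = 29066.66667
PV of perpetuity: 29066.66667 / (1+0.075)^4 = 21765.13540
Total PV = 26325.70448 + 21765.13540 = 48090.83988

£48090.84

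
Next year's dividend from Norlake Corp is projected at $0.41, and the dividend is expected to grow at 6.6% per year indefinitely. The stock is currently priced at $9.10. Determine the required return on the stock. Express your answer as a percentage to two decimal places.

P = D₁/(r − g) ⇒ r = D₁/P + g = $0.4100/$9.10 + 0.066 = 0.045055 + 0.066 = 0.111055

11.11%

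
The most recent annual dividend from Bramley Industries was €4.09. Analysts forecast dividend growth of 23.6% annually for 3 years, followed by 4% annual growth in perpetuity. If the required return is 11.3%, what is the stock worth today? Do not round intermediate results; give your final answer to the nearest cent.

€94.99

D_1 = 5.05524
D_2 = 6.24828
D_3 = 7.72287
Terminal value at year 3: TV = D_3×(1+g_2)/(r−g_2) = 8.03178/0.073 = 110.02445
P_0 = D_1/(1+r)^1 + D_2/(1+r)^2 + D_3/(1+r)^3 + TV/(1+r)^3
    = 4.54199 + 5.04394 + 5.60136 + 79.80015 = 94.98744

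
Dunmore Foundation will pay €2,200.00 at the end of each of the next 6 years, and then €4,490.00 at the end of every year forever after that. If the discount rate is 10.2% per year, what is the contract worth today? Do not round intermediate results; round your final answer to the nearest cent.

€34104.25

PV of 6-year annuity: €2,200.00 × [1 − (1+0.102)^−6] / 0.102 = 9525.67582
Perpetuity value at year 6: €4,490.00 / 0.102 = 44019.60784
PV of perpetuity: 44019.60784 / (1+0.102)^6 = 24578.56946
Total PV = 9525.67582 + 24578.56946 = 34104.24528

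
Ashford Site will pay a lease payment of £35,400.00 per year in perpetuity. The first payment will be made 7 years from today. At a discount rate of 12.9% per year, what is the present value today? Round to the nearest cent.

Value at end of year 6: C / r = £35,400.00 / 0.129 = £274,418.6047
Discount to today: PV = £274,418.6047 / (1 + 0.129)^6 = £274,418.6047 / 2.070922 = £132,510.38

£132510.38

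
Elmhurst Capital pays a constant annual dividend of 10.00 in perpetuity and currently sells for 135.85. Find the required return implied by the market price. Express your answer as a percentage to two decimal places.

7.36%

P = C/r ⇒ r = C/P = 10.00/135.85 = 0.073611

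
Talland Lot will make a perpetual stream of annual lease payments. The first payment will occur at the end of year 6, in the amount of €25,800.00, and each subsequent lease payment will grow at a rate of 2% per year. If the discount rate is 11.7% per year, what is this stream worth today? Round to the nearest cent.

€152961.49

Value at end of year 5: C₁ / (r − g) = €25,800.00 / (0.117 − 0.02) = €265,979.3814
Discount to today: PV = €265,979.3814 / (1 + 0.117)^5 = €265,979.3814 / 1.738865 = €152,961.49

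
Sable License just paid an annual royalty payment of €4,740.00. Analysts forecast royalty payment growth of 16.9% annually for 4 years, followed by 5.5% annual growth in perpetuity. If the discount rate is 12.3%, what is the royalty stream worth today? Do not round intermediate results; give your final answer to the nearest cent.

€107332.47

D_1 = 5541.06000
D_2 = 6477.49914
D_3 = 7572.19649
D_4 = 8851.89770
Terminal value at year 4: TV = D_4×(1+g_2)/(r−g_2) = 9338.75208/0.068 = 137334.58935
P_0 = D_1/(1+r)^1 + D_2/(1+r)^2 + D_3/(1+r)^3 + D_4/(1+r)^4 + TV/(1+r)^4
    = 4934.15850 + 5136.27007 + 5346.66048 + 5565.66883 + 86349.71494 = 107332.47282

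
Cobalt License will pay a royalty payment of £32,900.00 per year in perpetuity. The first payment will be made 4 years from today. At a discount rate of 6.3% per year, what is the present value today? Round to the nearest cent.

£434765.98

Value at end of year 3: C / r = £32,900.00 / 0.063 = £522,222.2222
Discount to today: PV = £522,222.2222 / (1 + 0.063)^3 = £522,222.2222 / 1.201157 = £434,765.98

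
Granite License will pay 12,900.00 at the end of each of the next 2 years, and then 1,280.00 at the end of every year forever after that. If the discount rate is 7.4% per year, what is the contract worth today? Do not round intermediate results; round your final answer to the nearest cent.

PV of 2-year annuity: 12,900.00 × [1 − (1+0.074)^−2] / 0.074 = 23194.76088
Perpetuity value at year 2: 1,280.00 / 0.074 = 17297.29730
PV of perpetuity: 17297.29730 / (1+0.074)^2 = 14995.80164
Total PV = 23194.76088 + 14995.80164 = 38190.56252

38190.56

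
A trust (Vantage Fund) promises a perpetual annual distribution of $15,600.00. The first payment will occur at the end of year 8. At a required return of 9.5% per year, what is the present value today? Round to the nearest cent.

Value at end of year 7: C / r = $15,600.00 / 0.095 = $164,210.5263
Discount to today: PV = $164,210.5263 / (1 + 0.095)^7 = $164,210.5263 / 1.887552 = $86,996.58

$86996.58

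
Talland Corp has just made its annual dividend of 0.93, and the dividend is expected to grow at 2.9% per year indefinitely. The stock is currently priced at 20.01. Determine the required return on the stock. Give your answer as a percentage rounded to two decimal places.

D₁ = 0.93 × 1.029 = 0.9570
P = D₁/(r − g) ⇒ r = D₁/P + g = 0.9570/20.01 + 0.029 = 0.047825 + 0.029 = 0.076825

7.68%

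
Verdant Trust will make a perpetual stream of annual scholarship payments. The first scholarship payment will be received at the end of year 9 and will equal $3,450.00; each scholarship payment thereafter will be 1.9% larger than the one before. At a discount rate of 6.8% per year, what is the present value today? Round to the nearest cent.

$41596.14

Value at end of year 8: C₁ / (r − g) = $3,450.00 / (0.068 − 0.019) = $70,408.1633
Discount to today: PV = $70,408.1633 / (1 + 0.068)^8 = $70,408.1633 / 1.692661 = $41,596.14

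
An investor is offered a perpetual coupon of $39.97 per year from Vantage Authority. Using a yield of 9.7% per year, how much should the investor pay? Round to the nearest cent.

Level perpetuity: PV = C / r = $39.97 / 0.097 = $412.06

$412.06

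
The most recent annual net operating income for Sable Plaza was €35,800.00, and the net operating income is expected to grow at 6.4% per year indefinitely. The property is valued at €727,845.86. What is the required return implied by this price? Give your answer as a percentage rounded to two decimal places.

11.63%

D₁ = €35,800.00 × 1.064 = €38,091.2000
P = D₁/(r − g) ⇒ r = D₁/P + g = €38,091.2000/€727,845.86 + 0.064 = 0.052334 + 0.064 = 0.116334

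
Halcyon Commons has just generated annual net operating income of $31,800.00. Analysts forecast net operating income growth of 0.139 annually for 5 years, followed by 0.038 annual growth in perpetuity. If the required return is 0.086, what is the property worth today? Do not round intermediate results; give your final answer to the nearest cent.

$1056525.71

D_1 = 36220.20000
D_2 = 41254.80780
D_3 = 46989.22608
D_4 = 53520.72851
D_5 = 60960.10977
Terminal value at year 5: TV = D_5×(1+g_2)/(r−g_2) = 63276.59394/0.048 = 1318262.37384
P_0 = D_1/(1+r)^1 + D_2/(1+r)^2 + D_3/(1+r)^3 + D_4/(1+r)^4 + D_5/(1+r)^5 + TV/(1+r)^5
    = 33351.93370 + 34979.60634 + 36686.71420 + 38477.13395 + 40354.93147 + 872675.39300 = 1056525.71267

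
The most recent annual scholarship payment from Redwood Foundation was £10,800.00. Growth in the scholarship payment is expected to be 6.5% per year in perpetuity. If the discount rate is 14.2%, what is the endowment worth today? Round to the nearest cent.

£149376.62

D₁ = D₀ × (1 + g) = £10,800.00 × 1.065 = £11,502.0000
Growing perpetuity: P = D₁ / (r − g) = £11,502.0000 / (0.142 − 0.065) = £149,376.62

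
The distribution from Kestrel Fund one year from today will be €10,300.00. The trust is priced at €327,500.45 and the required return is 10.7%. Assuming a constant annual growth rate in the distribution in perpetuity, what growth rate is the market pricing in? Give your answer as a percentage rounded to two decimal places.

P = D₁/(r−g) ⇒ g = r − D₁/P = 0.107 − €10,300.00/€327,500.45 = 0.075550

7.55%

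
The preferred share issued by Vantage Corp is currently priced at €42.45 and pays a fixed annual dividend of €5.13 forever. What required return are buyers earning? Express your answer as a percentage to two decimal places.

P = C/r ⇒ r = C/P = €5.13/€42.45 = 0.120848

12.08%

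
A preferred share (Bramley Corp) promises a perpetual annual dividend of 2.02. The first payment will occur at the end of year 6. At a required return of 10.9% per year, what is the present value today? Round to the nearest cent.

Value at end of year 5: C / r = 2.02 / 0.109 = 18.5321
Discount to today: PV = 18.5321 / (1 + 0.109)^5 = 18.5321 / 1.677481 = 11.05

11.05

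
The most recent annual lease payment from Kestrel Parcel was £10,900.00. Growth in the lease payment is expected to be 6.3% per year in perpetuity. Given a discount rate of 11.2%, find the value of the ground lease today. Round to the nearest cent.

£236463.27

D₁ = D₀ × (1 + g) = £10,900.00 × 1.063 = £11,586.7000
Growing perpetuity: P = D₁ / (r − g) = £11,586.7000 / (0.112 − 0.063) = £236,463.27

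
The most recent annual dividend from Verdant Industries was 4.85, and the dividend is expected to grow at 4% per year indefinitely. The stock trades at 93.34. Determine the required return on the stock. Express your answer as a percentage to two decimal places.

9.40%

D₁ = 4.85 × 1.04 = 5.0440
P = D₁/(r − g) ⇒ r = D₁/P + g = 5.0440/93.34 + 0.04 = 0.054039 + 0.04 = 0.094039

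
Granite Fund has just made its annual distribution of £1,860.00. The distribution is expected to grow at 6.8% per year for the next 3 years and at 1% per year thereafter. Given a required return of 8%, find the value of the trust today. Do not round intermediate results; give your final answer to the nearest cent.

£31409.39

D_1 = 1986.48000
D_2 = 2121.56064
D_3 = 2265.82676
Terminal value at year 3: TV = D_3×(1+g_2)/(r−g_2) = 2288.48503/0.07 = 32692.64330
P_0 = D_1/(1+r)^1 + D_2/(1+r)^2 + D_3/(1+r)^3 + TV/(1+r)^3
    = 1839.33333 + 1818.89630 + 1798.68634 + 25952.47430 = 31409.39026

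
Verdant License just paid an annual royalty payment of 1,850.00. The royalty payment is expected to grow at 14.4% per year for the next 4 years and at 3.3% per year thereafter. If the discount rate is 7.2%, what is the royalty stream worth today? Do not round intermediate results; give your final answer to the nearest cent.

72281.30

D_1 = 2116.40000
D_2 = 2421.16160
D_3 = 2769.80887
D_4 = 3168.66135
Terminal value at year 4: TV = D_4×(1+g_2)/(r−g_2) = 3273.22717/0.039 = 83928.90185
P_0 = D_1/(1+r)^1 + D_2/(1+r)^2 + D_3/(1+r)^3 + D_4/(1+r)^4 + TV/(1+r)^4
    = 1974.25373 + 2106.85286 + 2248.35791 + 2399.36702 + 63552.46488 = 72281.29640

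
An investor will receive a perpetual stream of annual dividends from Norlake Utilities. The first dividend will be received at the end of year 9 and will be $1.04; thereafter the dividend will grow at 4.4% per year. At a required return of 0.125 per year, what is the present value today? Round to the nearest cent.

$5.00

Value at end of year 8: C₁ / (r − g) = $1.04 / (0.125 − 0.044) = $12.8395
Discount to today: PV = $12.8395 / (1 + 0.125)^8 = $12.8395 / 2.565785 = $5.00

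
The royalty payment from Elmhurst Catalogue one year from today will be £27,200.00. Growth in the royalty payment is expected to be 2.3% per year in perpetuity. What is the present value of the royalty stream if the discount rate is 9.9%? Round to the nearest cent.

£357894.74

Growing perpetuity: P = D₁ / (r − g) = £27,200.0000 / (0.099 − 0.023) = £357,894.74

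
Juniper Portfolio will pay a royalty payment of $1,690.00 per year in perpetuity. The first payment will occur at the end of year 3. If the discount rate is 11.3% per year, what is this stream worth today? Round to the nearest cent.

Value at end of year 2: C / r = $1,690.00 / 0.113 = $14,955.7522
Discount to today: PV = $14,955.7522 / (1 + 0.113)^2 = $14,955.7522 / 1.238769 = $12,073.08

$12073.08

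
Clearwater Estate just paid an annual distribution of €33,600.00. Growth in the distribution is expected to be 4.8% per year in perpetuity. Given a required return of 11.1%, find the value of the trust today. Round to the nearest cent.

D₁ = D₀ × (1 + g) = €33,600.00 × 1.048 = €35,212.8000
Growing perpetuity: P = D₁ / (r − g) = €35,212.8000 / (0.111 − 0.048) = €558,933.33

€558933.33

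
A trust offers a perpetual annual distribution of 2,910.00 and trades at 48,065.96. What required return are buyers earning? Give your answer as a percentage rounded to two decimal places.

P = C/r ⇒ r = C/P = 2,910.00/48,065.96 = 0.060542

6.05%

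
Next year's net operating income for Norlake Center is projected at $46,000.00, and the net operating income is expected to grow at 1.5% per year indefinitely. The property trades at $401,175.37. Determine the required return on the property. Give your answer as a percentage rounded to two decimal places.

12.97%

P = D₁/(r − g) ⇒ r = D₁/P + g = $46,000.0000/$401,175.37 + 0.015 = 0.114663 + 0.015 = 0.129663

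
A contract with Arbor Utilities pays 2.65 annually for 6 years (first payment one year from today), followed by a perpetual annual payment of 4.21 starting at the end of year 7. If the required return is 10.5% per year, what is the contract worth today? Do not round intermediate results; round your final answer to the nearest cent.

33.40

PV of 6-year annuity: 2.65 × [1 − (1+0.105)^−6] / 0.105 = 11.37428
Perpetuity value at year 6: 4.21 / 0.105 = 40.09524
PV of perpetuity: 40.09524 / (1+0.105)^6 = 22.02516
Total PV = 11.37428 + 22.02516 = 33.39944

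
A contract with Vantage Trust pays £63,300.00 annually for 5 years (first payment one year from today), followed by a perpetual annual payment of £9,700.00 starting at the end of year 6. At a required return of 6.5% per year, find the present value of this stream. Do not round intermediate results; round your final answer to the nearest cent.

PV of 5-year annuity: £63,300.00 × [1 − (1+0.065)^−5] / 0.065 = 263054.50843
Perpetuity value at year 5: £9,700.00 / 0.065 = 149230.76923
PV of perpetuity: 149230.76923 / (1+0.065)^5 = 108920.67868
Total PV = 263054.50843 + 108920.67868 = 371975.18712

£371975.19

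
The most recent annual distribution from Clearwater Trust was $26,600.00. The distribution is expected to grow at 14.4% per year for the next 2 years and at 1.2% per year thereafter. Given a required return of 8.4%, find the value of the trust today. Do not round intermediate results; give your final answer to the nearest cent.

$474110.37

D_1 = 30430.40000
D_2 = 34812.37760
Terminal value at year 2: TV = D_2×(1+g_2)/(r−g_2) = 35230.12613/0.072 = 489307.30738
P_0 = D_1/(1+r)^1 + D_2/(1+r)^2 + TV/(1+r)^2
    = 28072.32472 + 29626.14343 + 416411.90495 = 474110.37310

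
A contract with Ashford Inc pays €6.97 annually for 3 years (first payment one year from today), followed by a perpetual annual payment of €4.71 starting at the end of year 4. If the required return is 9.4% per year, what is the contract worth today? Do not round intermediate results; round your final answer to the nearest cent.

€55.79

PV of 3-year annuity: €6.97 × [1 − (1+0.094)^−3] / 0.094 = 17.51810
Perpetuity value at year 3: €4.71 / 0.094 = 50.10638
PV of perpetuity: 50.10638 / (1+0.094)^3 = 38.26847
Total PV = 17.51810 + 38.26847 = 55.78657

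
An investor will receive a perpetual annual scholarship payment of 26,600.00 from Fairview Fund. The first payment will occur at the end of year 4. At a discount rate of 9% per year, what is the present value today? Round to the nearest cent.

Value at end of year 3: C / r = 26,600.00 / 0.09 = 295,555.5556
Discount to today: PV = 295,555.5556 / (1 + 0.09)^3 = 295,555.5556 / 1.295029 = 228,223.12

228223.12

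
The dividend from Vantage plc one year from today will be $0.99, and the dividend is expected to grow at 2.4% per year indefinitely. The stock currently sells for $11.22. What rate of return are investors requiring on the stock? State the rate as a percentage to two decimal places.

11.22%

P = D₁/(r − g) ⇒ r = D₁/P + g = $0.9900/$11.22 + 0.024 = 0.088235 + 0.024 = 0.112235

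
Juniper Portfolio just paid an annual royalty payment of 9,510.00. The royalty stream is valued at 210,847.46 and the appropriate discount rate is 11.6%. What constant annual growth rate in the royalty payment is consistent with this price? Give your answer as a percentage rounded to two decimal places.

P = D₀(1+g)/(r−g) ⇒ P(r−g) = D₀(1+g) ⇒ g(P+D₀) = P·r − D₀
g = (P·r − D₀)/(P + D₀) = (210,847.46×0.116 − 9,510.00) / (210,847.46 + 9,510.00) = 0.067837

6.78%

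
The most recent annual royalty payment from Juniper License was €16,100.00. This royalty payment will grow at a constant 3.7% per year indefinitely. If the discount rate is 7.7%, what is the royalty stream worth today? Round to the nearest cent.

€417392.50

D₁ = D₀ × (1 + g) = €16,100.00 × 1.037 = €16,695.7000
Growing perpetuity: P = D₁ / (r − g) = €16,695.7000 / (0.077 − 0.037) = €417,392.50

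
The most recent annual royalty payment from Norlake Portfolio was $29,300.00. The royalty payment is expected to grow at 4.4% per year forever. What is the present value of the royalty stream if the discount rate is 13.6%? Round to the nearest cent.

$332491.30

D₁ = D₀ × (1 + g) = $29,300.00 × 1.044 = $30,589.2000
Growing perpetuity: P = D₁ / (r − g) = $30,589.2000 / (0.136 − 0.044) = $332,491.30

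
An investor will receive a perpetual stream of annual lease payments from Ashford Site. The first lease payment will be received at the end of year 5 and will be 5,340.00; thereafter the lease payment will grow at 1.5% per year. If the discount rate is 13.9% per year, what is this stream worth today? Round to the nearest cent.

25587.31

Value at end of year 4: C₁ / (r − g) = 5,340.00 / (0.139 − 0.015) = 43,064.5161
Discount to today: PV = 43,064.5161 / (1 + 0.139)^4 = 43,064.5161 / 1.683042 = 25,587.31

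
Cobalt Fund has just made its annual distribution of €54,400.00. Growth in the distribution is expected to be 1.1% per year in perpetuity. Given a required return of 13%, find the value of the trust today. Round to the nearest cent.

D₁ = D₀ × (1 + g) = €54,400.00 × 1.011 = €54,998.4000
Growing perpetuity: P = D₁ / (r − g) = €54,998.4000 / (0.13 − 0.011) = €462,171.43

€462171.43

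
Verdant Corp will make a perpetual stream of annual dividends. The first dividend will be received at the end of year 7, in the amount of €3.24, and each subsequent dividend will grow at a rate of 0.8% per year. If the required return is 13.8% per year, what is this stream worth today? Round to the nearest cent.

€11.47

Value at end of year 6: C₁ / (r − g) = €3.24 / (0.138 − 0.008) = €24.9231
Discount to today: PV = €24.9231 / (1 + 0.138)^6 = €24.9231 / 2.171969 = €11.47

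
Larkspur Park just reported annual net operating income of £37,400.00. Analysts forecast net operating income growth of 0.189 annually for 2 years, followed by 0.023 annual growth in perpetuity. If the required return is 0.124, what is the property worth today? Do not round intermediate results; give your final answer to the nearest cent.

£505307.19

D_1 = 44468.60000
D_2 = 52873.16540
Terminal value at year 2: TV = D_2×(1+g_2)/(r−g_2) = 54089.24820/0.101 = 535537.11093
P_0 = D_1/(1+r)^1 + D_2/(1+r)^2 + TV/(1+r)^2
    = 39562.81139 + 41850.69639 + 423893.68718 = 505307.19495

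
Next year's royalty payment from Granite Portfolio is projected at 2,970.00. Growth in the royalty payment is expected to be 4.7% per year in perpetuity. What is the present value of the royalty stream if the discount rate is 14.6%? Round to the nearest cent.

Growing perpetuity: P = D₁ / (r − g) = 2,970.0000 / (0.146 − 0.047) = 30,000.00

30000.00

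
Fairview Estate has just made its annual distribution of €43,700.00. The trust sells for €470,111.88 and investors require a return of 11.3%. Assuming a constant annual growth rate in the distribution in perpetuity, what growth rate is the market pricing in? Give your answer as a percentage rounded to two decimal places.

1.83%

P = D₀(1+g)/(r−g) ⇒ P(r−g) = D₀(1+g) ⇒ g(P+D₀) = P·r − D₀
g = (P·r − D₀)/(P + D₀) = (€470,111.88×0.113 − €43,700.00) / (€470,111.88 + €43,700.00) = 0.018339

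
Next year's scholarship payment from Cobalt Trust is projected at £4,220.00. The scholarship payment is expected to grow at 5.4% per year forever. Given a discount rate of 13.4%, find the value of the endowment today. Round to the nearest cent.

Growing perpetuity: P = D₁ / (r − g) = £4,220.0000 / (0.134 − 0.054) = £52,750.00

£52750.00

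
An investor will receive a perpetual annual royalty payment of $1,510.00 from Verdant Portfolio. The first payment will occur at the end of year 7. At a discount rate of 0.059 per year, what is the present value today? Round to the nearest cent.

Value at end of year 6: C / r = $1,510.00 / 0.059 = $25,593.2203
Discount to today: PV = $25,593.2203 / (1 + 0.059)^6 = $25,593.2203 / 1.410509 = $18,144.67

$18144.67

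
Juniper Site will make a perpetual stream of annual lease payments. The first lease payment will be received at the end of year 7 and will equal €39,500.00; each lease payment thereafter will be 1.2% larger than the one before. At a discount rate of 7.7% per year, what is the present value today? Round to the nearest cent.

Value at end of year 6: C₁ / (r − g) = €39,500.00 / (0.077 − 0.012) = €607,692.3077
Discount to today: PV = €607,692.3077 / (1 + 0.077)^6 = €607,692.3077 / 1.560609 = €389,394.24

€389394.24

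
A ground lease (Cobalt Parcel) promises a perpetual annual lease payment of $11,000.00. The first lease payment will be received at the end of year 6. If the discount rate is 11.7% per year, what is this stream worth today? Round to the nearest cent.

$54068.08

Value at end of year 5: C / r = $11,000.00 / 0.117 = $94,017.0940
Discount to today: PV = $94,017.0940 / (1 + 0.117)^5 = $94,017.0940 / 1.738865 = $54,068.08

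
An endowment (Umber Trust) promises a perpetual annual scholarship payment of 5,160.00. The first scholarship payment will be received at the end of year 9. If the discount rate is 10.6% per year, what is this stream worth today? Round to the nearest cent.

21742.17

Value at end of year 8: C / r = 5,160.00 / 0.106 = 48,679.2453
Discount to today: PV = 48,679.2453 / (1 + 0.106)^8 = 48,679.2453 / 2.238933 = 21,742.17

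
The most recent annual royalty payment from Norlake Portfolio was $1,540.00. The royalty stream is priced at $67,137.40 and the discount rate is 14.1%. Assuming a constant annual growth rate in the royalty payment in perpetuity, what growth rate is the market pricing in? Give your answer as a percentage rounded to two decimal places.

11.54%

P = D₀(1+g)/(r−g) ⇒ P(r−g) = D₀(1+g) ⇒ g(P+D₀) = P·r − D₀
g = (P·r − D₀)/(P + D₀) = ($67,137.40×0.141 − $1,540.00) / ($67,137.40 + $1,540.00) = 0.115415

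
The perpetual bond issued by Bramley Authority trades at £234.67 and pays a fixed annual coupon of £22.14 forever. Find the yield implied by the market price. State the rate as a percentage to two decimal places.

9.43%

P = C/r ⇒ r = C/P = £22.14/£234.67 = 0.094345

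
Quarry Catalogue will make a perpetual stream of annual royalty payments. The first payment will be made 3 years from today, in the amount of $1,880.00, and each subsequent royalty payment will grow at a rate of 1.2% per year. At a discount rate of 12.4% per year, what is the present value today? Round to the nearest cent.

Value at end of year 2: C₁ / (r − g) = $1,880.00 / (0.124 − 0.012) = $16,785.7143
Discount to today: PV = $16,785.7143 / (1 + 0.124)^2 = $16,785.7143 / 1.263376 = $13,286.40

$13286.40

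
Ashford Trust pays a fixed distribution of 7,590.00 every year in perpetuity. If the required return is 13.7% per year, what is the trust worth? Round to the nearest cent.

55401.46

Level perpetuity: PV = C / r = 7,590.00 / 0.137 = 55,401.46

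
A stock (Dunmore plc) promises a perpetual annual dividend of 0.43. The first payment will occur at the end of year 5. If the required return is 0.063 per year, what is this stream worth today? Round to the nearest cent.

5.35

Value at end of year 4: C / r = 0.43 / 0.063 = 6.8254
Discount to today: PV = 6.8254 / (1 + 0.063)^4 = 6.8254 / 1.276830 = 5.35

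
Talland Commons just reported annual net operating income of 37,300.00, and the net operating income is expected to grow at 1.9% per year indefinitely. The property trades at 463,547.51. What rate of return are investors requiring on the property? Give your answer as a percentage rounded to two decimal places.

D₁ = 37,300.00 × 1.019 = 38,008.7000
P = D₁/(r − g) ⇒ r = D₁/P + g = 38,008.7000/463,547.51 + 0.019 = 0.081995 + 0.019 = 0.100995

10.10%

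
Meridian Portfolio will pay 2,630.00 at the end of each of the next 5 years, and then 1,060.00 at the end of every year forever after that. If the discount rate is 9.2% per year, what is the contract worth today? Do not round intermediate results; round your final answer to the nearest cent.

17596.93

PV of 5-year annuity: 2,630.00 × [1 − (1+0.092)^−5] / 0.092 = 10176.91664
Perpetuity value at year 5: 1,060.00 / 0.092 = 11521.73913
PV of perpetuity: 11521.73913 / (1+0.092)^5 = 7420.01607
Total PV = 10176.91664 + 7420.01607 = 17596.93271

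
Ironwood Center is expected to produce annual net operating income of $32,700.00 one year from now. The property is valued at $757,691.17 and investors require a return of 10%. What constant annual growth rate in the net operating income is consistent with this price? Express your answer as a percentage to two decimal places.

P = D₁/(r−g) ⇒ g = r − D₁/P = 0.1 − $32,700.00/$757,691.17 = 0.056843

5.68%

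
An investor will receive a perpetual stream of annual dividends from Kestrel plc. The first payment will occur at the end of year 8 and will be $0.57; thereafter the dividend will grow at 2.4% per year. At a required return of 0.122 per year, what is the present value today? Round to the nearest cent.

Value at end of year 7: C₁ / (r − g) = $0.57 / (0.122 − 0.024) = $5.8163
Discount to today: PV = $5.8163 / (1 + 0.122)^7 = $5.8163 / 2.238463 = $2.60

$2.60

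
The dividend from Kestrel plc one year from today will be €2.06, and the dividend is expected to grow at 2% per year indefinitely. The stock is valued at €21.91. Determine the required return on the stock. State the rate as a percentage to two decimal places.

P = D₁/(r − g) ⇒ r = D₁/P + g = €2.0600/€21.91 + 0.02 = 0.094021 + 0.02 = 0.114021

11.40%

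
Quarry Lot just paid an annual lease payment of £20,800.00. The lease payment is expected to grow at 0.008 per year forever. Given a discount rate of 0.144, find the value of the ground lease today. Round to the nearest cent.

D₁ = D₀ × (1 + g) = £20,800.00 × 1.008 = £20,966.4000
Growing perpetuity: P = D₁ / (r − g) = £20,966.4000 / (0.144 − 0.008) = £154,164.71

£154164.71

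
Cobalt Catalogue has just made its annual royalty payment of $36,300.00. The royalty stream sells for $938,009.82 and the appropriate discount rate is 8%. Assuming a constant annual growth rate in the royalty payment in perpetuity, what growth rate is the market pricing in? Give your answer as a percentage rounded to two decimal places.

3.98%

P = D₀(1+g)/(r−g) ⇒ P(r−g) = D₀(1+g) ⇒ g(P+D₀) = P·r − D₀
g = (P·r − D₀)/(P + D₀) = ($938,009.82×0.08 − $36,300.00) / ($938,009.82 + $36,300.00) = 0.039762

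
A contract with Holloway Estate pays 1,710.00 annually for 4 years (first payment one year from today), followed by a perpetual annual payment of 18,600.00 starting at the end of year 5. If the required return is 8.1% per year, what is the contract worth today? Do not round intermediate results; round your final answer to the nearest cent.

PV of 4-year annuity: 1,710.00 × [1 − (1+0.081)^−4] / 0.081 = 5651.15290
Perpetuity value at year 4: 18,600.00 / 0.081 = 229629.62963
PV of perpetuity: 229629.62963 / (1+0.081)^4 = 168160.94898
Total PV = 5651.15290 + 168160.94898 = 173812.10187

173812.10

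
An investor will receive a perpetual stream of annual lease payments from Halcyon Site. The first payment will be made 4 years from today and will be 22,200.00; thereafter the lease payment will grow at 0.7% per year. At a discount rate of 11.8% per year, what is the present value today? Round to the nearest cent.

143121.40

Value at end of year 3: C₁ / (r − g) = 22,200.00 / (0.118 − 0.007) = 200,000.0000
Discount to today: PV = 200,000.0000 / (1 + 0.118)^3 = 200,000.0000 / 1.397415 = 143,121.40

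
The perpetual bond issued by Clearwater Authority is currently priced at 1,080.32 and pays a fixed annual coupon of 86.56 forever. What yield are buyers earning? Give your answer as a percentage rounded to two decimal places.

8.01%

P = C/r ⇒ r = C/P = 86.56/1,080.32 = 0.080124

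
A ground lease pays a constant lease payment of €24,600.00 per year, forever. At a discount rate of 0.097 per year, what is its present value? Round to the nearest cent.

Level perpetuity: PV = C / r = €24,600.00 / 0.097 = €253,608.25

€253608.25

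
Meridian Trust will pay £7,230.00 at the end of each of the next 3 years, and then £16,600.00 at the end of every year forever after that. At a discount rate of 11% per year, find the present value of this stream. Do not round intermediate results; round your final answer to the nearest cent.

£128011.48

PV of 3-year annuity: £7,230.00 × [1 − (1+0.11)^−3] / 0.11 = 17668.05739
Perpetuity value at year 3: £16,600.00 / 0.11 = 150909.09091
PV of perpetuity: 150909.09091 / (1+0.11)^3 = 110343.42663
Total PV = 17668.05739 + 110343.42663 = 128011.48403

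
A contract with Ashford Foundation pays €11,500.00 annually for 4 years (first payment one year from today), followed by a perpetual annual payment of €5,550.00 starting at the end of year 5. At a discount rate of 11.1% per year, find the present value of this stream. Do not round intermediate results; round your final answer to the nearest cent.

PV of 4-year annuity: €11,500.00 × [1 − (1+0.111)^−4] / 0.111 = 35602.08275
Perpetuity value at year 4: €5,550.00 / 0.111 = 50000.00000
PV of perpetuity: 50000.00000 / (1+0.111)^4 = 32818.12528
Total PV = 35602.08275 + 32818.12528 = 68420.20803

€68420.21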